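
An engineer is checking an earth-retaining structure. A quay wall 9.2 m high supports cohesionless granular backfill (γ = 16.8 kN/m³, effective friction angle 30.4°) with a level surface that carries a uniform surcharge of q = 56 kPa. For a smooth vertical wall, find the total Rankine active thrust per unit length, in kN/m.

K_a = tan²(45° − φ/2) = 0.3280.
Soil triangle: ½ K_a γ H² = 0.5×0.3280×16.8×9.2² = 233.2 kN/m.
Surcharge rectangle: K_a q H = 0.3280×56×9.2 = 169.0 kN/m.
Total = 233.2 + 169.0 = 402.2 kN/m.

402 kN/m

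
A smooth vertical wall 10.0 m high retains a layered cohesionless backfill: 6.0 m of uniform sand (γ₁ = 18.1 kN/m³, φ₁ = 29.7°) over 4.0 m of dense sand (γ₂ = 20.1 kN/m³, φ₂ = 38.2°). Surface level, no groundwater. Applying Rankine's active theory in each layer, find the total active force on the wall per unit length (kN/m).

K_a1 = tan²(45°−29.7°/2) = 0.3374; K_a2 = tan²(45°−38.2°/2) = 0.2358.
Layer 1: σ at base = K_a1 γ₁ h₁ = 36.64 kPa; P₁ = ½×36.64×6.0 = 109.9.
Layer 2: σ_v at top = γ₁h₁ = 108.6; σ_h top = K_a2×108.6 = 25.61; σ_h base = K_a2×(108.6+20.1×4.0) = 44.56.
P₂ = ½(25.61+44.56)×4.0 = 140.3. Total P_a = 109.9+140.3 = 250.3 kN/m.

250 kN/m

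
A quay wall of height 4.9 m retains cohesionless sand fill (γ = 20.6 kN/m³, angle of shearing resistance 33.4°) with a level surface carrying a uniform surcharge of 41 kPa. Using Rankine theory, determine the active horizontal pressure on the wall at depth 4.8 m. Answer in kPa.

K_a = (1 − sin φ)/(1 + sin φ) = 0.2899.
σ_v = γz + q = 20.6 × 4.8 + 41 = 139.9 kPa.
σ_h = K_a σ_v = 0.2899 × 139.9 = 40.55 kPa.

40.6 kPa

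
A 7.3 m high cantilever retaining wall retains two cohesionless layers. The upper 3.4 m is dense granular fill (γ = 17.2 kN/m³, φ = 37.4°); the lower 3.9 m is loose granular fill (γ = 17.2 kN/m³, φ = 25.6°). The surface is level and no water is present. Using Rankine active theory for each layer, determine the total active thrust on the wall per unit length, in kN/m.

K_a1 = tan²(45°−37.4°/2) = 0.2443; K_a2 = tan²(45°−25.6°/2) = 0.3966.
Layer 1: σ at base = K_a1 γ₁ h₁ = 14.28 kPa; P₁ = ½×14.28×3.4 = 24.28.
Layer 2: σ_v at top = γ₁h₁ = 58.48; σ_h top = K_a2×58.48 = 23.19; σ_h base = K_a2×(58.48+17.2×3.9) = 49.79.
P₂ = ½(23.19+49.79)×3.9 = 142.3. Total P_a = 24.28+142.3 = 166.6 kN/m.

167 kN/m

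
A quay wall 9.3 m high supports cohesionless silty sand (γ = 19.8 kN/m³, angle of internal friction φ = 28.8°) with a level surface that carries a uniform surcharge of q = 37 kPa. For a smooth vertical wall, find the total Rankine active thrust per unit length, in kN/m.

420 kN/m

K_a = tan²(45° − φ/2) = 0.3498.
Soil triangle: ½ K_a γ H² = 0.5×0.3498×19.8×9.3² = 299.5 kN/m.
Surcharge rectangle: K_a q H = 0.3498×37×9.3 = 120.3 kN/m.
Total = 299.5 + 120.3 = 419.8 kN/m.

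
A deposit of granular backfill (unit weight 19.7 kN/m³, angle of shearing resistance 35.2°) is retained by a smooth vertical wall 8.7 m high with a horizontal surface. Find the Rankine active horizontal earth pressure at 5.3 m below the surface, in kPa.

K_a = (1 − sin φ)/(1 + sin φ) = 0.2687.
σ_h = K_a γ z = 0.2687 × 19.7 × 5.3 = 28.05 kPa.

28.1 kPa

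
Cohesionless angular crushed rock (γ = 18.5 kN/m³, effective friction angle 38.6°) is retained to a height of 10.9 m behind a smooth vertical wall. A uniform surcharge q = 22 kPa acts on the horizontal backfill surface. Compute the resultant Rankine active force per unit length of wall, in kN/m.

310 kN/m

K_a = tan²(45° − φ/2) = 0.2316.
Soil triangle: ½ K_a γ H² = 0.5×0.2316×18.5×10.9² = 254.5 kN/m.
Surcharge rectangle: K_a q H = 0.2316×22×10.9 = 55.54 kN/m.
Total = 254.5 + 55.54 = 310.1 kN/m.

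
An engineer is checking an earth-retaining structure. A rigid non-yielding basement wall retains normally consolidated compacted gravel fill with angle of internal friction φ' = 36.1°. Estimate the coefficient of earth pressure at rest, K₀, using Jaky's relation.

0.411

K₀ = 1 − sin φ' = 1 − sin 36.1° = 0.4108.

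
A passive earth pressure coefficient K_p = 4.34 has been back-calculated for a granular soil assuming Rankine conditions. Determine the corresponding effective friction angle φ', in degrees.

38.7°

K_p = (1+sin φ)/(1−sin φ) ⇒ sin φ = (K_p − 1)/(K_p + 1) = 0.6255.
φ = arcsin(0.6255) = 38.72°.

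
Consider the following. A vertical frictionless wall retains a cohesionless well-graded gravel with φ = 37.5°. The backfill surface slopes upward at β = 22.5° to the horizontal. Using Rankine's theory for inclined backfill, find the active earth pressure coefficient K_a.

K_a = cos β · (cos β − √(cos²β − cos²φ)) / (cos β + √(cos²β − cos²φ)).
cos β = 0.9239, cos φ = 0.7934, √(cos²β − cos²φ) = 0.4734.
K_a = 0.9239 × (0.9239 − 0.4734)/(0.9239 + 0.4734) = 0.2978.

0.298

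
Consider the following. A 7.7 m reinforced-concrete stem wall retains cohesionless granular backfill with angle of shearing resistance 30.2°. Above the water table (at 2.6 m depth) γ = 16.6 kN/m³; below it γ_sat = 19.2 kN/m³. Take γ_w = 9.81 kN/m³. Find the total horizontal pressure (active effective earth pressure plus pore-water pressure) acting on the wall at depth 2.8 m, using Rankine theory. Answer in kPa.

16.9 kPa

K_a = (1 − sin φ)/(1 + sin φ) = 0.3307.
γ' = 19.2 − 9.81 = 9.390 kN/m³.
Effective vertical stress at 2.8 m: σ'_v = 16.6×2.6 + 9.390×0.200 = 45.04 kPa.
σ'_h = K_a σ'_v = 0.3307 × 45.04 = 14.89 kPa; u = γ_w × 0.200 = 1.962 kPa.
Total σ_h = 14.89 + 1.962 = 16.85 kPa.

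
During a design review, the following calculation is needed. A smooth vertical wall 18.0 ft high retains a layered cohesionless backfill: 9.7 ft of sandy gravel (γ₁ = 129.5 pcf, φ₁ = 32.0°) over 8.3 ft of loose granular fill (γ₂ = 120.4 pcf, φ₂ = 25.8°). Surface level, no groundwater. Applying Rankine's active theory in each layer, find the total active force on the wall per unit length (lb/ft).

K_a1 = tan²(45°−32.0°/2) = 0.3073; K_a2 = tan²(45°−25.8°/2) = 0.3935.
Layer 1: σ at base = K_a1 γ₁ h₁ = 386.0 psf; P₁ = ½×386.0×9.7 = 1872.
Layer 2: σ_v at top = γ₁h₁ = 1256; σ_h top = K_a2×1256 = 494.3; σ_h base = K_a2×(1256+120.4×8.3) = 887.5.
P₂ = ½(494.3+887.5)×8.3 = 5735. Total P_a = 1872+5735 = 7607 lb/ft.

7610 lb/ft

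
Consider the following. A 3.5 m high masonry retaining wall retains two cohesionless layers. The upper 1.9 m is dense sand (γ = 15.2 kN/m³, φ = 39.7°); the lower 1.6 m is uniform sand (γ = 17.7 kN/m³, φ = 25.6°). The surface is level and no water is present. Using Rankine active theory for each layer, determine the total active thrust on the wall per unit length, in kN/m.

33.4 kN/m

K_a1 = tan²(45°−39.7°/2) = 0.2204; K_a2 = tan²(45°−25.6°/2) = 0.3966.
Layer 1: σ at base = K_a1 γ₁ h₁ = 6.366 kPa; P₁ = ½×6.366×1.9 = 6.048.
Layer 2: σ_v at top = γ₁h₁ = 28.88; σ_h top = K_a2×28.88 = 11.45; σ_h base = K_a2×(28.88+17.7×1.6) = 22.68.
P₂ = ½(11.45+22.68)×1.6 = 27.31. Total P_a = 6.048+27.31 = 33.36 kN/m.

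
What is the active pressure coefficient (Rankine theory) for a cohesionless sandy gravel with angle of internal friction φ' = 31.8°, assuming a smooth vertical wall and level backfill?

0.310

K_a = (1 − sin φ)/(1 + sin φ) = (1 − sin 31.8°)/(1 + sin 31.8°) = 0.3098.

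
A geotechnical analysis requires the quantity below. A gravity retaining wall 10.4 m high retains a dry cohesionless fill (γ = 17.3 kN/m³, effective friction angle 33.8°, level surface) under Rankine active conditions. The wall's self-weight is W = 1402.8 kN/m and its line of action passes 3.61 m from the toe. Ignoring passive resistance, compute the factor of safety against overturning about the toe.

K_a = tan²(45° − 33.8°/2) = 0.2851.
P_a = ½K_aγH² = 0.5×0.2851×17.3×10.4² = 266.7 kN/m, acting at H/3 = 3.467 m above the base.
Overturning moment M_o = P_a × H/3 = 266.7 × 3.467 = 924.7.
Resisting moment M_r = W × 3.61 = 1402.8 × 3.61 = 5064.
FS_overturning = M_r/M_o = 5064/924.7 = 5.477.

5.48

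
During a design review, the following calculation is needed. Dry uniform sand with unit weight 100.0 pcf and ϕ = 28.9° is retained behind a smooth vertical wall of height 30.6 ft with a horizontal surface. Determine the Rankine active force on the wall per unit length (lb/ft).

K_a = tan²(45° − φ/2) = 0.3484.
P_a = ½ K_a γ H² = 0.5 × 0.3484 × 100.0 × 30.6² = 16310 lb/ft.

16300 lb/ft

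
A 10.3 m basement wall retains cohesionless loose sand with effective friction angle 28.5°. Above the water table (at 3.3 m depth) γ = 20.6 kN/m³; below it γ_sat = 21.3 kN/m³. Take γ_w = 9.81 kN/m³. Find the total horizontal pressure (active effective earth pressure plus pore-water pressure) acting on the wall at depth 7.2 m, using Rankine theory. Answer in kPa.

K_a = (1 − sin φ)/(1 + sin φ) = 0.3540.
γ' = 21.3 − 9.81 = 11.49 kN/m³.
Effective vertical stress at 7.2 m: σ'_v = 20.6×3.3 + 11.49×3.90 = 112.8 kPa.
σ'_h = K_a σ'_v = 0.3540 × 112.8 = 39.92 kPa; u = γ_w × 3.90 = 38.26 kPa.
Total σ_h = 39.92 + 38.26 = 78.18 kPa.

78.2 kPa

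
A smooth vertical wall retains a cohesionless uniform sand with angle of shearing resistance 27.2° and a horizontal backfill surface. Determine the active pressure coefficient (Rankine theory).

K_a = (1 − sin φ)/(1 + sin φ) = (1 − sin 27.2°)/(1 + sin 27.2°) = 0.3726.

0.373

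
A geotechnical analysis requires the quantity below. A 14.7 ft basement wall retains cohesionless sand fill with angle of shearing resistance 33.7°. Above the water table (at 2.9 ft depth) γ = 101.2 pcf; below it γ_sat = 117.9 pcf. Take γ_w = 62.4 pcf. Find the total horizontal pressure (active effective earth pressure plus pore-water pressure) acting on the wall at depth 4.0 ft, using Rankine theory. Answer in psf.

170 psf

K_a = (1 − sin φ)/(1 + sin φ) = 0.2863.
γ' = 117.9 − 62.4 = 55.50 pcf.
Effective vertical stress at 4.0 ft: σ'_v = 101.2×2.9 + 55.50×1.10 = 354.5 psf.
σ'_h = K_a σ'_v = 0.2863 × 354.5 = 101.5 psf; u = γ_w × 1.10 = 68.64 psf.
Total σ_h = 101.5 + 68.64 = 170.1 psf.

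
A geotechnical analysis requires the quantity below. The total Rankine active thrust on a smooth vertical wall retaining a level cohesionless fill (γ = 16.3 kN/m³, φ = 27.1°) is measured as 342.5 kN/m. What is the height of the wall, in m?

K_a = 0.3741. P_a = ½ K_a γ H² ⇒ H = √(2P_a/(K_a γ)).
H = √(2×342.5/(0.3741×16.3)) = 10.60 m.

10.6 m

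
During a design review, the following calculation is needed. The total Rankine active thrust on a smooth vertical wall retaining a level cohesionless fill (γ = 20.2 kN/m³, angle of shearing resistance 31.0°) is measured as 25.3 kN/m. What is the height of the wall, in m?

K_a = 0.3201. P_a = ½ K_a γ H² ⇒ H = √(2P_a/(K_a γ)).
H = √(2×25.3/(0.3201×20.2)) = 2.797 m.

2.80 m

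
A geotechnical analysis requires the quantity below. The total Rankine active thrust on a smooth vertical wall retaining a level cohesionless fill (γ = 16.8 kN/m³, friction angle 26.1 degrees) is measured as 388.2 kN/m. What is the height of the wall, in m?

K_a = 0.3889. P_a = ½ K_a γ H² ⇒ H = √(2P_a/(K_a γ)).
H = √(2×388.2/(0.3889×16.8)) = 10.90 m.

10.9 m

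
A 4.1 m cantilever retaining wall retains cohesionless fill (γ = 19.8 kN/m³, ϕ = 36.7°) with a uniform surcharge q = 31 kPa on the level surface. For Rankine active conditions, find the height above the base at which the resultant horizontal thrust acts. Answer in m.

K_a = 0.2519.
Triangular part P₁ = ½K_aγH² = 41.91 at H/3 = 1.367 m; rectangular part P₂ = K_a q H = 32.01 at H/2 = 2.050 m.
ȳ = (P₁·1.367 + P₂·2.050)/(P₁+P₂) = 1.663 m.

1.66 m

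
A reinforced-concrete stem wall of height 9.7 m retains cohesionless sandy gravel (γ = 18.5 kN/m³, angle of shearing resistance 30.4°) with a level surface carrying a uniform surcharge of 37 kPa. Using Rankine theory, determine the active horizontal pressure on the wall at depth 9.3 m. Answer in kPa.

K_a = (1 − sin φ)/(1 + sin φ) = 0.3280.
σ_v = γz + q = 18.5 × 9.3 + 37 = 209.1 kPa.
σ_h = K_a σ_v = 0.3280 × 209.1 = 68.57 kPa.

68.6 kPa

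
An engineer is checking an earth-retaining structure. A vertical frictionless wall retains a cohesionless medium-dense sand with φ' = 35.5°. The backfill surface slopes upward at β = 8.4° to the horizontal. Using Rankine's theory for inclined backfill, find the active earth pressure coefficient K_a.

K_a = cos β · (cos β − √(cos²β − cos²φ)) / (cos β + √(cos²β − cos²φ)).
cos β = 0.9893, cos φ = 0.8141, √(cos²β − cos²φ) = 0.5620.
K_a = 0.9893 × (0.9893 − 0.5620)/(0.9893 + 0.5620) = 0.2725.

0.272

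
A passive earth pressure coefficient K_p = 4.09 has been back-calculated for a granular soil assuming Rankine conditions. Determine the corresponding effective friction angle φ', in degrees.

37.4°

K_p = (1+sin φ)/(1−sin φ) ⇒ sin φ = (K_p − 1)/(K_p + 1) = 0.6071.
φ = arcsin(0.6071) = 37.38°.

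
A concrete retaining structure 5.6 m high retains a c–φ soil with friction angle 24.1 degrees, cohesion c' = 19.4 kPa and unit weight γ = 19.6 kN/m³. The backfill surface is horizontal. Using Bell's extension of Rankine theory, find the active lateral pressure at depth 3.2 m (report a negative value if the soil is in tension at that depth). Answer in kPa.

1.20 kPa

K_a = (1 − sin φ)/(1 + sin φ) = 0.4201.
σ_a = K_a γ z − 2c√K_a = 0.4201×19.6×3.2 − 2×19.4×0.6482 = 1.201 kPa.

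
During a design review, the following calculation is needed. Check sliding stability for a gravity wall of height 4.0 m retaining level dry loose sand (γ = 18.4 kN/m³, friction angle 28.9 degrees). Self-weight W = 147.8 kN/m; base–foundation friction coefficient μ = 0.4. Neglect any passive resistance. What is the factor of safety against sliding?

1.15

K_a = tan²(45° − 28.9°/2) = 0.3484.
P_a = ½K_aγH² = 0.5×0.3484×18.4×4.0² = 51.28 kN/m, acting at H/3 = 1.333 m above the base.
FS_sliding = μW / P_a = 0.4×147.8 / 51.28 = 1.153.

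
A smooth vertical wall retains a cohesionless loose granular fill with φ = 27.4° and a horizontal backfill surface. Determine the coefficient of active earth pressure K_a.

K_a = (1 − sin φ)/(1 + sin φ) = (1 − sin 27.4°)/(1 + sin 27.4°) = 0.3697.

0.370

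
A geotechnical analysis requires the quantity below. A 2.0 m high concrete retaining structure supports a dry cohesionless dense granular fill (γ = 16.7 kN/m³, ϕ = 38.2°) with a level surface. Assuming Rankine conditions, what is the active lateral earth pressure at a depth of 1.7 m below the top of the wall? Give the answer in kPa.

6.69 kPa

K_a = (1 − sin φ)/(1 + sin φ) = 0.2358.
σ_h = K_a γ z = 0.2358 × 16.7 × 1.7 = 6.694 kPa.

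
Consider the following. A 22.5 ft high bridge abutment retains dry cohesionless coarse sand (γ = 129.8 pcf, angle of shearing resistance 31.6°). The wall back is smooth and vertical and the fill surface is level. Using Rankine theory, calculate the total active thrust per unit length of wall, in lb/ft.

10300 lb/ft

K_a = tan²(45° − φ/2) = 0.3123.
P_a = ½ K_a γ H² = 0.5 × 0.3123 × 129.8 × 22.5² = 10260 lb/ft.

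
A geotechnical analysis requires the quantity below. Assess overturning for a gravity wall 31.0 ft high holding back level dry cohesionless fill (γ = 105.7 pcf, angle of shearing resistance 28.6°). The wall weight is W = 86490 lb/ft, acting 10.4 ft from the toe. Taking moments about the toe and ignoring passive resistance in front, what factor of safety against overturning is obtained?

4.86

K_a = tan²(45° − 28.6°/2) = 0.3525.
P_a = ½K_aγH² = 0.5×0.3525×105.7×31.0² = 17910 lb/ft, acting at H/3 = 10.33 ft above the base.
Overturning moment M_o = P_a × H/3 = 17910 × 10.33 = 185000.
Resisting moment M_r = W × 10.4 = 86490 × 10.4 = 899500.
FS_overturning = M_r/M_o = 899500/185000 = 4.862.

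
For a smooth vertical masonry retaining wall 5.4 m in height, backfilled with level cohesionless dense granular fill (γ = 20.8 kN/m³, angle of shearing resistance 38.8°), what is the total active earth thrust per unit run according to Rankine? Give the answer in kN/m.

69.6 kN/m

K_a = tan²(45° − φ/2) = 0.2296.
P_a = ½ K_a γ H² = 0.5 × 0.2296 × 20.8 × 5.4² = 69.62 kN/m.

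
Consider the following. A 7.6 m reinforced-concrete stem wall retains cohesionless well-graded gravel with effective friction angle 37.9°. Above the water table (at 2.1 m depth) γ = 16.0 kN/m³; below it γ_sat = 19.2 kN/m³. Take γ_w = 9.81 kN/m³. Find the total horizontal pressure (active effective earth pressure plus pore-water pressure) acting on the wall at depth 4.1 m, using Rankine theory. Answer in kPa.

32.1 kPa

K_a = (1 − sin φ)/(1 + sin φ) = 0.2389.
γ' = 19.2 − 9.81 = 9.390 kN/m³.
Effective vertical stress at 4.1 m: σ'_v = 16.0×2.1 + 9.390×2.00 = 52.38 kPa.
σ'_h = K_a σ'_v = 0.2389 × 52.38 = 12.52 kPa; u = γ_w × 2.00 = 19.62 kPa.
Total σ_h = 12.52 + 19.62 = 32.14 kPa.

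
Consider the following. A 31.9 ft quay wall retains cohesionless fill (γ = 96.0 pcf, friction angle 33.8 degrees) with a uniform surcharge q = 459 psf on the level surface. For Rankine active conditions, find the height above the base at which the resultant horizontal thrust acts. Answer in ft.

11.9 ft

K_a = 0.2851.
Triangular part P₁ = ½K_aγH² = 13930 at H/3 = 10.63 ft; rectangular part P₂ = K_a q H = 4175 at H/2 = 15.95 ft.
ȳ = (P₁·10.63 + P₂·15.95)/(P₁+P₂) = 11.86 ft.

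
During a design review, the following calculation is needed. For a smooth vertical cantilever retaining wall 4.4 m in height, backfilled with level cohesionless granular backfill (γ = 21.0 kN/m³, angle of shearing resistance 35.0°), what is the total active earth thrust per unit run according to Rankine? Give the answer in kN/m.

55.1 kN/m

K_a = tan²(45° − φ/2) = 0.2710.
P_a = ½ K_a γ H² = 0.5 × 0.2710 × 21.0 × 4.4² = 55.09 kN/m.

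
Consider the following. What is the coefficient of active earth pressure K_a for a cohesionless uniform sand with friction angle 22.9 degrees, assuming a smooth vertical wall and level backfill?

K_a = tan²(45° − φ/2) = tan²(33.55°) = 0.4398.

0.440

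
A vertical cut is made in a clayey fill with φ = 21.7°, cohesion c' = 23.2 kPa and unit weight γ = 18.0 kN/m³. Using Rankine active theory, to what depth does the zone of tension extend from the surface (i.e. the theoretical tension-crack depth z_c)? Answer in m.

K_a = tan²(45° − 21.7°/2) = 0.4601; √K_a = 0.6783.
The active pressure is zero where K_a γ z = 2c√K_a, so z_c = 2c/(γ√K_a) = 2×23.2/(18.0×0.6783) = 3.800 m.

3.80 m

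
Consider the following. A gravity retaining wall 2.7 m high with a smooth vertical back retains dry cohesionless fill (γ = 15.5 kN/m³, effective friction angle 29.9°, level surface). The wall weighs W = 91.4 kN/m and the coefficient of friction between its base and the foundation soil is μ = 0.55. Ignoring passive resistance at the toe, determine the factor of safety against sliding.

2.66

K_a = tan²(45° − 29.9°/2) = 0.3347.
P_a = ½K_aγH² = 0.5×0.3347×15.5×2.7² = 18.91 kN/m, acting at H/3 = 0.9000 m above the base.
FS_sliding = μW / P_a = 0.55×91.4 / 18.91 = 2.659.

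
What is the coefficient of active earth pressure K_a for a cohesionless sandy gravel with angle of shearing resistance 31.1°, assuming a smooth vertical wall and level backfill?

0.319

K_a = tan²(45° − φ/2) = tan²(29.45°) = 0.3188.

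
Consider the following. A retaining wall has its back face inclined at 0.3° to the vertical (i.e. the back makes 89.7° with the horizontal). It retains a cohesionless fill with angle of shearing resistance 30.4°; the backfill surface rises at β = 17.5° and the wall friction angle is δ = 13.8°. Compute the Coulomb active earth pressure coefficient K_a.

K_a = sin²(α+φ) / [sin²α · sin(α−δ) · (1 + √{sin(φ+δ)sin(φ−β) / (sin(α−δ)sin(α+β))})²].
With α = 89.7°, φ = 30.4°, δ = 13.8°, β = 17.5°: K_a = 0.3883.

0.388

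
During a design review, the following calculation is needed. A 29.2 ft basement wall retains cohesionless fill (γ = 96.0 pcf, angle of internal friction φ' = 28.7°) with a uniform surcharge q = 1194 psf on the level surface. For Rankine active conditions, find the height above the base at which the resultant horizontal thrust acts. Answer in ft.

K_a = 0.3511.
Triangular part P₁ = ½K_aγH² = 14370 at H/3 = 9.733 ft; rectangular part P₂ = K_a q H = 12240 at H/2 = 14.60 ft.
ȳ = (P₁·9.733 + P₂·14.60)/(P₁+P₂) = 11.97 ft.

12.0 ft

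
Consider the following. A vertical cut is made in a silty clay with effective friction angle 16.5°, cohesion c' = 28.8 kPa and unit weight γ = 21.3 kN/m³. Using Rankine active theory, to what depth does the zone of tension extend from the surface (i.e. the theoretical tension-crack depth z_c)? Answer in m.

K_a = tan²(45° − 16.5°/2) = 0.5576; √K_a = 0.7467.
The active pressure is zero where K_a γ z = 2c√K_a, so z_c = 2c/(γ√K_a) = 2×28.8/(21.3×0.7467) = 3.621 m.

3.62 m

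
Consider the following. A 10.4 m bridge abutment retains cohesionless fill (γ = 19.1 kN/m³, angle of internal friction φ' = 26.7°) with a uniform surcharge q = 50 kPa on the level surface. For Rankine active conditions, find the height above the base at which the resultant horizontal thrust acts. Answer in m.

K_a = 0.3800.
Triangular part P₁ = ½K_aγH² = 392.5 at H/3 = 3.467 m; rectangular part P₂ = K_a q H = 197.6 at H/2 = 5.200 m.
ȳ = (P₁·3.467 + P₂·5.200)/(P₁+P₂) = 4.047 m.

4.05 m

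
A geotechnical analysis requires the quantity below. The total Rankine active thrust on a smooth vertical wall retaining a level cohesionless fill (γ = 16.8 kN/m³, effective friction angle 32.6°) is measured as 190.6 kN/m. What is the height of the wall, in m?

K_a = 0.2997. P_a = ½ K_a γ H² ⇒ H = √(2P_a/(K_a γ)).
H = √(2×190.6/(0.2997×16.8)) = 8.701 m.

8.70 m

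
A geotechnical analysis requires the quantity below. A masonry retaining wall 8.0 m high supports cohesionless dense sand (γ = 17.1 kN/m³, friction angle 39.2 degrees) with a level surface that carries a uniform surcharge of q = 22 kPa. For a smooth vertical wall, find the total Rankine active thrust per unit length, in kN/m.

163 kN/m

K_a = tan²(45° − φ/2) = 0.2255.
Soil triangle: ½ K_a γ H² = 0.5×0.2255×17.1×8.0² = 123.4 kN/m.
Surcharge rectangle: K_a q H = 0.2255×22×8.0 = 39.68 kN/m.
Total = 123.4 + 39.68 = 163.1 kN/m.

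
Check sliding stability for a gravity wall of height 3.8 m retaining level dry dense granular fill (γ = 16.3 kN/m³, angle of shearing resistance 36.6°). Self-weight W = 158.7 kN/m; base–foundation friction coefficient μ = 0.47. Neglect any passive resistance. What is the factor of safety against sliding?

2.51

K_a = tan²(45° − 36.6°/2) = 0.2530.
P_a = ½K_aγH² = 0.5×0.2530×16.3×3.8² = 29.77 kN/m, acting at H/3 = 1.267 m above the base.
FS_sliding = μW / P_a = 0.47×158.7 / 29.77 = 2.506.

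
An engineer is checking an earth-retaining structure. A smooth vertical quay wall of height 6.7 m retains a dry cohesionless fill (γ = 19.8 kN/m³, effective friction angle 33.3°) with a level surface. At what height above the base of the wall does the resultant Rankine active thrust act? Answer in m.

K_a = 0.2911.
The pressure distribution is triangular, so the resultant acts at H/3 above the base = 6.7/3 = 2.233 m.

2.23 m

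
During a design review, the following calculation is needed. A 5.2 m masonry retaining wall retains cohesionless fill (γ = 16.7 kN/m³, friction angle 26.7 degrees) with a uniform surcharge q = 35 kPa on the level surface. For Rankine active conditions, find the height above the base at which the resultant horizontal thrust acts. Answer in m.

K_a = 0.3800.
Triangular part P₁ = ½K_aγH² = 85.79 at H/3 = 1.733 m; rectangular part P₂ = K_a q H = 69.15 at H/2 = 2.600 m.
ȳ = (P₁·1.733 + P₂·2.600)/(P₁+P₂) = 2.120 m.

2.12 m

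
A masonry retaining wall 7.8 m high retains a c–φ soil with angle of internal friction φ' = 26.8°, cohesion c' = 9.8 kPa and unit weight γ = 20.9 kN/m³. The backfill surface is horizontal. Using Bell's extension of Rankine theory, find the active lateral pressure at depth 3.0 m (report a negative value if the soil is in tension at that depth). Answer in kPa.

11.7 kPa

K_a = (1 − sin φ)/(1 + sin φ) = 0.3785.
σ_a = K_a γ z − 2c√K_a = 0.3785×20.9×3.0 − 2×9.8×0.6152 = 11.67 kPa.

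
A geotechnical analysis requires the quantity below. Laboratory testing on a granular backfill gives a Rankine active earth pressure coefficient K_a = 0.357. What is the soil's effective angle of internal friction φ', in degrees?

K_a = tan²(45° − φ/2) ⇒ 45° − φ/2 = arctan(√0.357) = 30.86°.
φ = 2(45° − 30.86°) = 28.28°.

28.3°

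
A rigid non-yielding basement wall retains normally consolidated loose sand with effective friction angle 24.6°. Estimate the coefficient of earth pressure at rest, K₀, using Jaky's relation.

0.584

K₀ = 1 − sin φ' = 1 − sin 24.6° = 0.5837.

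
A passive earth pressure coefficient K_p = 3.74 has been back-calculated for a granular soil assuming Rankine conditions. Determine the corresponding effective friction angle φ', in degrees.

35.3°

K_p = (1+sin φ)/(1−sin φ) ⇒ sin φ = (K_p − 1)/(K_p + 1) = 0.5781.
φ = arcsin(0.5781) = 35.31°.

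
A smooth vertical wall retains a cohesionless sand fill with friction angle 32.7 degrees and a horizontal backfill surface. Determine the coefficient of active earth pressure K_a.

0.298

K_a = tan²(45° − φ/2) = tan²(28.65°) = 0.2985.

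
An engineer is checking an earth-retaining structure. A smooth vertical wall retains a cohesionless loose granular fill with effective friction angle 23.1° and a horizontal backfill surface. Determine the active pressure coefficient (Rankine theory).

K_a = tan²(45° − φ/2) = tan²(33.45°) = 0.4364.

0.436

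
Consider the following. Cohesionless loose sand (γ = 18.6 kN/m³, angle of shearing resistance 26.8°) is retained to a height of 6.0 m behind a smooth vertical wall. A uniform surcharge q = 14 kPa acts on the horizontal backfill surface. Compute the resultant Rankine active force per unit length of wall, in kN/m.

159 kN/m

K_a = tan²(45° − φ/2) = 0.3785.
Soil triangle: ½ K_a γ H² = 0.5×0.3785×18.6×6.0² = 126.7 kN/m.
Surcharge rectangle: K_a q H = 0.3785×14×6.0 = 31.79 kN/m.
Total = 126.7 + 31.79 = 158.5 kN/m.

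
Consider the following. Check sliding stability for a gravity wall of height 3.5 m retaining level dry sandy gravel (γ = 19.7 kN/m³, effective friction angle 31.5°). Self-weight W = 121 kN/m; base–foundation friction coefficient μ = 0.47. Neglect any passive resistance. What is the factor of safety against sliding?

1.50

K_a = tan²(45° − 31.5°/2) = 0.3136.
P_a = ½K_aγH² = 0.5×0.3136×19.7×3.5² = 37.84 kN/m, acting at H/3 = 1.167 m above the base.
FS_sliding = μW / P_a = 0.47×121 / 37.84 = 1.503.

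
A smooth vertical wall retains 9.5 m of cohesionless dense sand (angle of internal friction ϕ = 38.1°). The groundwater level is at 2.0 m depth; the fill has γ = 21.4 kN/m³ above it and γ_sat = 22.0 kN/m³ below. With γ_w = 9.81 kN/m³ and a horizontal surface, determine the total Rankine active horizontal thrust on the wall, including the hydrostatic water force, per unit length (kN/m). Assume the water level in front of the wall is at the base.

K_a = tan²(45° − φ/2) = 0.2368.
γ' = 22.0 − 9.81 = 12.19 kN/m³. Depth below WT = 7.5 m.
σ'_h at WT = K_a γ d_w = 10.14 kPa; at base = 10.14 + K_a γ' × 7.5 = 31.79 kPa.
P₁ (0–2.0 m) = ½×10.14×2.0 = 10.14. P₂ (2.0–9.5 m) = ½(10.14+31.79)×7.5 = 157.2.
P_w = ½ γ_w h₂² = 0.5×9.81×7.5² = 275.9. Total = 10.14+157.2+275.9 = 443.3 kN/m.

443 kN/m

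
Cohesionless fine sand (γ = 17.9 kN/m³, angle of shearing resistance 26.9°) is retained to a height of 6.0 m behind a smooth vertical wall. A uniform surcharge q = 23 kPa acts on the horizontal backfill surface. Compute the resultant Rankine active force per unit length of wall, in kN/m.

K_a = tan²(45° − φ/2) = 0.3770.
Soil triangle: ½ K_a γ H² = 0.5×0.3770×17.9×6.0² = 121.5 kN/m.
Surcharge rectangle: K_a q H = 0.3770×23×6.0 = 52.03 kN/m.
Total = 121.5 + 52.03 = 173.5 kN/m.

173 kN/m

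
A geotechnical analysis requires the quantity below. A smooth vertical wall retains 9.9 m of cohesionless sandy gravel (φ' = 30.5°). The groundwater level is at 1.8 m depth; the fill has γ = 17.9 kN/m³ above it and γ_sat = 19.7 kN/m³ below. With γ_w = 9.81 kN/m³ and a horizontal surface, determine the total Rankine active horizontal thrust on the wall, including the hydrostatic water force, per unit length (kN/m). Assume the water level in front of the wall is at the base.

K_a = tan²(45° − φ/2) = 0.3267.
γ' = 19.7 − 9.81 = 9.890 kN/m³. Depth below WT = 8.1 m.
σ'_h at WT = K_a γ d_w = 10.53 kPa; at base = 10.53 + K_a γ' × 8.1 = 36.69 kPa.
P₁ (0–1.8 m) = ½×10.53×1.8 = 9.473. P₂ (1.8–9.9 m) = ½(10.53+36.69)×8.1 = 191.2.
P_w = ½ γ_w h₂² = 0.5×9.81×8.1² = 321.8. Total = 9.473+191.2+321.8 = 522.5 kN/m.

523 kN/m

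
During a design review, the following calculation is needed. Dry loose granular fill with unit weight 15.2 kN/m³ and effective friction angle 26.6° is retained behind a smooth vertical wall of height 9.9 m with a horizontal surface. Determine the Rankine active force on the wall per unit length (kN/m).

K_a = tan²(45° − φ/2) = 0.3814.
P_a = ½ K_a γ H² = 0.5 × 0.3814 × 15.2 × 9.9² = 284.1 kN/m.

284 kN/m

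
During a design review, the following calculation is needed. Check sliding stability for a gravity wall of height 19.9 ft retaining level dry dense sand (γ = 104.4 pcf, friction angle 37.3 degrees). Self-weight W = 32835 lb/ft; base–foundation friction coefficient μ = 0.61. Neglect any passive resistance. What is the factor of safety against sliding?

3.95

K_a = tan²(45° − 37.3°/2) = 0.2453.
P_a = ½K_aγH² = 0.5×0.2453×104.4×19.9² = 5072 lb/ft, acting at H/3 = 6.633 ft above the base.
FS_sliding = μW / P_a = 0.61×32835 / 5072 = 3.949.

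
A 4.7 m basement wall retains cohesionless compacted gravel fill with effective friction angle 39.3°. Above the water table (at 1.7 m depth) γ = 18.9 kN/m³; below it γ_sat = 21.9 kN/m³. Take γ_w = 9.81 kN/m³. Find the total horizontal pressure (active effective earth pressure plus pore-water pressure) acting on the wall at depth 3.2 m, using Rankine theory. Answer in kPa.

K_a = (1 − sin φ)/(1 + sin φ) = 0.2245.
γ' = 21.9 − 9.81 = 12.09 kN/m³.
Effective vertical stress at 3.2 m: σ'_v = 18.9×1.7 + 12.09×1.50 = 50.27 kPa.
σ'_h = K_a σ'_v = 0.2245 × 50.27 = 11.28 kPa; u = γ_w × 1.50 = 14.72 kPa.
Total σ_h = 11.28 + 14.72 = 26.00 kPa.

26.0 kPa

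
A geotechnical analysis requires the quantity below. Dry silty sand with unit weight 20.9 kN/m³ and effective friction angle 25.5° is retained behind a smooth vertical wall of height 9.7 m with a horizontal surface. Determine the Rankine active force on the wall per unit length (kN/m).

391 kN/m

K_a = tan²(45° − φ/2) = 0.3981.
P_a = ½ K_a γ H² = 0.5 × 0.3981 × 20.9 × 9.7² = 391.4 kN/m.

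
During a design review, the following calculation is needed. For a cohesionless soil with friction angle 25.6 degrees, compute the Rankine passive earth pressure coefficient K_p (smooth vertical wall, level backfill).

2.52

K_p = (1 + sin φ)/(1 − sin φ) = tan²(45° + 25.6°/2) = 2.522.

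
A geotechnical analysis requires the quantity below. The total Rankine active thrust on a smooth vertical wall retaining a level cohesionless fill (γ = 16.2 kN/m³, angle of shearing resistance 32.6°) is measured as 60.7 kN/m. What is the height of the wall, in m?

K_a = 0.2997. P_a = ½ K_a γ H² ⇒ H = √(2P_a/(K_a γ)).
H = √(2×60.7/(0.2997×16.2)) = 5.000 m.

5.00 m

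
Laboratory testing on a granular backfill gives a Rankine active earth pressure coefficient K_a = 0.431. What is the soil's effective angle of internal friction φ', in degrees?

23.4°

K_a = tan²(45° − φ/2) ⇒ 45° − φ/2 = arctan(√0.431) = 33.29°.
φ = 2(45° − 33.29°) = 23.43°.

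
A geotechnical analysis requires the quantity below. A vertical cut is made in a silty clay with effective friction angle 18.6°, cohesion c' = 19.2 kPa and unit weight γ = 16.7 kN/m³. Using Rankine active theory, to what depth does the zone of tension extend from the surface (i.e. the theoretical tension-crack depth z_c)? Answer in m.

3.20 m

K_a = tan²(45° − 18.6°/2) = 0.5163; √K_a = 0.7186.
The active pressure is zero where K_a γ z = 2c√K_a, so z_c = 2c/(γ√K_a) = 2×19.2/(16.7×0.7186) = 3.200 m.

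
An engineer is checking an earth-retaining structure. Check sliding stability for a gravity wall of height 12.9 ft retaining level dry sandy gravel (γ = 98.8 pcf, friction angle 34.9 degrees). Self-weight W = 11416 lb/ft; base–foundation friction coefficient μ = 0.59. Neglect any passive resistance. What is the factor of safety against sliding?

3.01

K_a = tan²(45° − 34.9°/2) = 0.2721.
P_a = ½K_aγH² = 0.5×0.2721×98.8×12.9² = 2237 lb/ft, acting at H/3 = 4.300 ft above the base.
FS_sliding = μW / P_a = 0.59×11416 / 2237 = 3.011.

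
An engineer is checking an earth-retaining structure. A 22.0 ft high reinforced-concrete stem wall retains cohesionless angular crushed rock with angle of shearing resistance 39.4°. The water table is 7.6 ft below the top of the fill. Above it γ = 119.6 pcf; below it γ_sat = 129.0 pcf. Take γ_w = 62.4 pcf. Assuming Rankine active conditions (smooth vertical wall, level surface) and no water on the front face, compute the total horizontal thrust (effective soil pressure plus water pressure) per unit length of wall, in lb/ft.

11700 lb/ft

K_a = tan²(45° − φ/2) = 0.2234.
γ' = 129.0 − 62.4 = 66.60 pcf. Depth below WT = 14.4 ft.
σ'_h at WT = K_a γ d_w = 203.1 psf; at base = 203.1 + K_a γ' × 14.4 = 417.4 psf.
P₁ (0–7.6 ft) = ½×203.1×7.6 = 771.8. P₂ (7.6–22.0 ft) = ½(203.1+417.4)×14.4 = 4468.
P_w = ½ γ_w h₂² = 0.5×62.4×14.4² = 6470. Total = 771.8+4468+6470 = 11710 lb/ft.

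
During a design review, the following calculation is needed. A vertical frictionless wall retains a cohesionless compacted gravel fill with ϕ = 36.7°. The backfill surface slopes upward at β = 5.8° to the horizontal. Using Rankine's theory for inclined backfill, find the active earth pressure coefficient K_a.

0.255

K_a = cos β · (cos β − √(cos²β − cos²φ)) / (cos β + √(cos²β − cos²φ)).
cos β = 0.9949, cos φ = 0.8018, √(cos²β − cos²φ) = 0.5890.
K_a = 0.9949 × (0.9949 − 0.5890)/(0.9949 + 0.5890) = 0.2549.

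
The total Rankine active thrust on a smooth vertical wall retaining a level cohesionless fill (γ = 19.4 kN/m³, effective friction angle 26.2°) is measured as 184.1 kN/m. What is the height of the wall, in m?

K_a = 0.3874. P_a = ½ K_a γ H² ⇒ H = √(2P_a/(K_a γ)).
H = √(2×184.1/(0.3874×19.4)) = 6.999 m.

7.00 m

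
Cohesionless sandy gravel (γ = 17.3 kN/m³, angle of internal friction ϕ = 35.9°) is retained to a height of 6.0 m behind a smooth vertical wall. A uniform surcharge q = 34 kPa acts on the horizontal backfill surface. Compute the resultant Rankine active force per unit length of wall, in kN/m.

K_a = tan²(45° − φ/2) = 0.2607.
Soil triangle: ½ K_a γ H² = 0.5×0.2607×17.3×6.0² = 81.19 kN/m.
Surcharge rectangle: K_a q H = 0.2607×34×6.0 = 53.19 kN/m.
Total = 81.19 + 53.19 = 134.4 kN/m.

134 kN/m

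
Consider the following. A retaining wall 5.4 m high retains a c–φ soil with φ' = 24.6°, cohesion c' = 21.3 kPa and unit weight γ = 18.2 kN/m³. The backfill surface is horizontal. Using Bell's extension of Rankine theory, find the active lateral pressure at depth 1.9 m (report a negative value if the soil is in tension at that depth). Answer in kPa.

K_a = (1 − sin φ)/(1 + sin φ) = 0.4121.
σ_a = K_a γ z − 2c√K_a = 0.4121×18.2×1.9 − 2×21.3×0.6420 = -13.10 kPa.

-13.1 kPa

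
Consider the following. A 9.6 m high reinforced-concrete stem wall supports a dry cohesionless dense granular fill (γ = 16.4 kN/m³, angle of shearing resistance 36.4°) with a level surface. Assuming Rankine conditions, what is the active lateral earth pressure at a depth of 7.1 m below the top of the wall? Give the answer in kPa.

29.7 kPa

K_a = (1 − sin φ)/(1 + sin φ) = 0.2552.
σ_h = K_a γ z = 0.2552 × 16.4 × 7.1 = 29.71 kPa.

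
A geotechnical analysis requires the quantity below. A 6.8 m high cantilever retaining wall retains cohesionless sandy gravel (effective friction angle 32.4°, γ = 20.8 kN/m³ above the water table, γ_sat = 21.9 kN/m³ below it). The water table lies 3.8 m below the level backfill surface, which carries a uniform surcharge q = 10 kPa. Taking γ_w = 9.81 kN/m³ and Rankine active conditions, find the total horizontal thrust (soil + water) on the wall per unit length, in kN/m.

K_a = tan²(45° − φ/2) = 0.3022.
γ' = 21.9 − 9.81 = 12.09 kN/m³. h₂ = H − d_w = 3.0 m.
σ'_h: at surface K_a·q = 3.022; at WT K_a(q+γd_w) = 26.91; at base K_a(q+γd_w+γ'h₂) = 37.87 kPa.
P₁ = ½(3.022+26.91)×3.8 = 56.87; P₂ = ½(26.91+37.87)×3.0 = 97.17; P_w = ½γ_w h₂² = 44.14.
Total = 56.87+97.17+44.14 = 198.2 kN/m.

198 kN/m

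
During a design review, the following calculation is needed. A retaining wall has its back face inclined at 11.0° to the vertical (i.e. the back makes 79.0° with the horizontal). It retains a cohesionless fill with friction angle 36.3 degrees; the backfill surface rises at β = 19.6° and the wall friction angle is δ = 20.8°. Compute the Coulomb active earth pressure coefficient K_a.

0.423

K_a = sin²(α+φ) / [sin²α · sin(α−δ) · (1 + √{sin(φ+δ)sin(φ−β) / (sin(α−δ)sin(α+β))})²].
With α = 79.0°, φ = 36.3°, δ = 20.8°, β = 19.6°: K_a = 0.4231.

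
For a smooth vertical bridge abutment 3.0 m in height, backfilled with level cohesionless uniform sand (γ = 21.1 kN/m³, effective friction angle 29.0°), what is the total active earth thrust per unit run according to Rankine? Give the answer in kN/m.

K_a = tan²(45° − φ/2) = 0.3470.
P_a = ½ K_a γ H² = 0.5 × 0.3470 × 21.1 × 3.0² = 32.95 kN/m.

32.9 kN/m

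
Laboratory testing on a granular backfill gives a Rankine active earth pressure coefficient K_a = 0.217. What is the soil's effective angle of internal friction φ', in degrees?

K_a = tan²(45° − φ/2) ⇒ 45° − φ/2 = arctan(√0.217) = 24.98°.
φ = 2(45° − 24.98°) = 40.04°.

40.0°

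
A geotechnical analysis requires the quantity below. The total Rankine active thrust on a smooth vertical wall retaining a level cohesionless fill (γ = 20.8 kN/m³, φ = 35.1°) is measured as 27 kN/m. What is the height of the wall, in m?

3.10 m

K_a = 0.2698. P_a = ½ K_a γ H² ⇒ H = √(2P_a/(K_a γ)).
H = √(2×27/(0.2698×20.8)) = 3.102 m.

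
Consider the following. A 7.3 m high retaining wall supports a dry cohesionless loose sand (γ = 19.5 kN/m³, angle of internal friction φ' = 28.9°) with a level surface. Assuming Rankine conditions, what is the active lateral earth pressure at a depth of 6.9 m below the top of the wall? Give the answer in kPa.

46.9 kPa

K_a = (1 − sin φ)/(1 + sin φ) = 0.3484.
σ_h = K_a γ z = 0.3484 × 19.5 × 6.9 = 46.87 kPa.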